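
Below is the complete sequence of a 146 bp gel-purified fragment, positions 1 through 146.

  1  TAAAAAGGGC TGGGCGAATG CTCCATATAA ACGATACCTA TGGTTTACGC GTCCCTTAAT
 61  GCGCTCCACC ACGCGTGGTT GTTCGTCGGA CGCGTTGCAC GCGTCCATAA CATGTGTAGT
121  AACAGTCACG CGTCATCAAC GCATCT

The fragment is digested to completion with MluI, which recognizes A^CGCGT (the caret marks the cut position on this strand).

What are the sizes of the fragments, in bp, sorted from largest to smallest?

47, 29, 24, 19, 18, 9 bp

MluI sites (ACGCGT) start at positions 47, 71, 90, 99, 128.
MluI cuts after the first base of each site, so after positions 47, 71, 90, 99, 128.
Linear molecule, 5 cuts → 6 fragments:
  1–47 → 47 bp
  48–71 → 24 bp
  72–90 → 19 bp
  91–99 → 9 bp
  100–128 → 29 bp
  129–146 → 18 bp
Sorted largest to smallest: 47, 29, 24, 19, 18, 9 bp.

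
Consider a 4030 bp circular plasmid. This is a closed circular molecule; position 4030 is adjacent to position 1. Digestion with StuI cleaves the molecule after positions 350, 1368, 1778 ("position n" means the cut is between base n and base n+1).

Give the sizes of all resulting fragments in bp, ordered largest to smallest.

Circular molecule, 3 cuts → 3 fragments:
  1368 − 350 = 1018 bp
  1778 − 1368 = 410 bp
  wrap: 4030 − 1778 + 350 = 2602 bp
Sorted largest to smallest: 2602, 1018, 410 bp.

2602, 1018, 410 bp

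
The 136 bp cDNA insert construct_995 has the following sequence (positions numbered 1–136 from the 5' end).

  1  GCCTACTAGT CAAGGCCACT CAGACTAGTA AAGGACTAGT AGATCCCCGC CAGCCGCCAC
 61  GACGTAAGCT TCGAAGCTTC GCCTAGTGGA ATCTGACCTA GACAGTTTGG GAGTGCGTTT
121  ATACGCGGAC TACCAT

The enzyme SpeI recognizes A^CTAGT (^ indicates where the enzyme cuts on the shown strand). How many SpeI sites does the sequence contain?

3

ACTAGT occurs starting at positions 5, 24, 35.
SpeI cuts at 3 sites.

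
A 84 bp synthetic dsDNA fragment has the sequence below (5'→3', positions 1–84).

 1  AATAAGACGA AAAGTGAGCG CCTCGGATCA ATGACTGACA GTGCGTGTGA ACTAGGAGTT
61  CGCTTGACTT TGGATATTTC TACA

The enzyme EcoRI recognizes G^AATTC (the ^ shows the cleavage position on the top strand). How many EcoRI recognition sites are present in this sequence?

0

No occurrence of GAATTC is present in the sequence.
EcoRI does not cut: 0 sites.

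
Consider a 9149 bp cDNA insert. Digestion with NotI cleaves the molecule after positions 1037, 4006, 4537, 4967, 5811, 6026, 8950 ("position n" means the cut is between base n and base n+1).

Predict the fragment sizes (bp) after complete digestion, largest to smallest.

2969, 2924, 1037, 844, 531, 430, 215, 199 bp

Linear molecule, 7 cuts → 8 fragments:
  1037 − 0 = 1037 bp
  4006 − 1037 = 2969 bp
  4537 − 4006 = 531 bp
  4967 − 4537 = 430 bp
  5811 − 4967 = 844 bp
  6026 − 5811 = 215 bp
  8950 − 6026 = 2924 bp
  9149 − 8950 = 199 bp
Sorted largest to smallest: 2969, 2924, 1037, 844, 531, 430, 215, 199 bp.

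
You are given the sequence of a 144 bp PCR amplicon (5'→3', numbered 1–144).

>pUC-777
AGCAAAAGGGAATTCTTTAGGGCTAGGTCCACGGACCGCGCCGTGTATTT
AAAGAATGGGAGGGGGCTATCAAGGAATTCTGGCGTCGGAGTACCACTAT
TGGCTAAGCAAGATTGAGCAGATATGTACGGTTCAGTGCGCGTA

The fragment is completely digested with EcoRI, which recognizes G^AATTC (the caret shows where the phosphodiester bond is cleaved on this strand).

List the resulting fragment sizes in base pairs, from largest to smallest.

69, 65, 10 bp

EcoRI sites (GAATTC) start at positions 10, 75.
EcoRI cuts after the first base of each site, so after positions 10, 75.
Linear molecule, 2 cuts → 3 fragments:
  1–10 → 10 bp
  11–75 → 65 bp
  76–144 → 69 bp
Sorted largest to smallest: 69, 65, 10 bp.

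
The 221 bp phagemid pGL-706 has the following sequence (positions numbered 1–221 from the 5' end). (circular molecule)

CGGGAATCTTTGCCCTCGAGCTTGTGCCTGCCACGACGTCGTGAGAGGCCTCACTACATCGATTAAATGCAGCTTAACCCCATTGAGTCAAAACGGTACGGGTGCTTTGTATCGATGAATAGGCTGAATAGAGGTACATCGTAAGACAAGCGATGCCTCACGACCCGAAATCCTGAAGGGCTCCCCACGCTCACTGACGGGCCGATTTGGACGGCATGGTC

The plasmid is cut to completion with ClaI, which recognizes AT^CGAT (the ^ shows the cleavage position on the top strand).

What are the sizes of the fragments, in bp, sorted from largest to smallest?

168, 53 bp

ClaI sites (ATCGAT) start at positions 58, 111.
ClaI cuts after base 2 of each site, so after positions 59, 112.
Circular molecule, 2 cuts → 2 fragments:
  60–112 → 53 bp
  113–221 then 1–59 → 109 + 59 = 168 bp
Sorted largest to smallest: 168, 53 bp.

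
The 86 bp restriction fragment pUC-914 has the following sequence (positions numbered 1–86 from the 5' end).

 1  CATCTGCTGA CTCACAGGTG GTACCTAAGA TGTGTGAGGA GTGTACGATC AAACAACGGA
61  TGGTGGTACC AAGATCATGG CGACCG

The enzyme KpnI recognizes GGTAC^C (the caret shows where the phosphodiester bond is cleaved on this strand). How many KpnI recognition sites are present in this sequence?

GGTACC occurs starting at positions 20, 65.
KpnI cuts at 2 sites.

2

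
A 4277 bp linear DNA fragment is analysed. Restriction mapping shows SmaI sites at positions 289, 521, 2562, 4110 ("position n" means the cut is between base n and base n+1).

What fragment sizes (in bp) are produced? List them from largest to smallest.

2041, 1548, 289, 232, 167 bp

Linear molecule, 4 cuts → 5 fragments:
  289 − 0 = 289 bp
  521 − 289 = 232 bp
  2562 − 521 = 2041 bp
  4110 − 2562 = 1548 bp
  4277 − 4110 = 167 bp
Sorted largest to smallest: 2041, 1548, 289, 232, 167 bp.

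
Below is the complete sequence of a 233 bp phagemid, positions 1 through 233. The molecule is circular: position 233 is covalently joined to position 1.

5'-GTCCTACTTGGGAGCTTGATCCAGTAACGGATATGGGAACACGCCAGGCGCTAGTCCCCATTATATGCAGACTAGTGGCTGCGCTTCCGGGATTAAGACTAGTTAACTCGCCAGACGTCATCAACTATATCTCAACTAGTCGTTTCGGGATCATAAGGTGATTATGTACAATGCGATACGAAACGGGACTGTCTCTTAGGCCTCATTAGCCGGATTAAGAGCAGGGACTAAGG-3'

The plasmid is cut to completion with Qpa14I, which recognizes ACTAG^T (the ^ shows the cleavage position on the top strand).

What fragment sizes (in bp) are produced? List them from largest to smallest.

Qpa14I sites (ACTAGT) start at positions 71, 98, 135.
Qpa14I cuts after base 5 of each site (before the last base), so after positions 75, 102, 139.
Circular molecule, 3 cuts → 3 fragments:
  76–102 → 27 bp
  103–139 → 37 bp
  140–233 then 1–75 → 94 + 75 = 169 bp
Sorted largest to smallest: 169, 37, 27 bp.

169, 37, 27 bp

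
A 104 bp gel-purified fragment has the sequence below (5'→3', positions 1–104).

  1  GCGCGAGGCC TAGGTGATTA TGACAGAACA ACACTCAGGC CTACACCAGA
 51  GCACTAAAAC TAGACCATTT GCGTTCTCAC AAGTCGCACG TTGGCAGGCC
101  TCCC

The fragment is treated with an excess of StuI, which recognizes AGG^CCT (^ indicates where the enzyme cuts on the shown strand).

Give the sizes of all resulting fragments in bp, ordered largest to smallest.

59, 31, 8, 6 bp

StuI sites (AGGCCT) start at positions 6, 37, 96.
StuI cuts after base 3 of each site, so after positions 8, 39, 98.
Linear molecule, 3 cuts → 4 fragments:
  1–8 → 8 bp
  9–39 → 31 bp
  40–98 → 59 bp
  99–104 → 6 bp
Sorted largest to smallest: 59, 31, 8, 6 bp.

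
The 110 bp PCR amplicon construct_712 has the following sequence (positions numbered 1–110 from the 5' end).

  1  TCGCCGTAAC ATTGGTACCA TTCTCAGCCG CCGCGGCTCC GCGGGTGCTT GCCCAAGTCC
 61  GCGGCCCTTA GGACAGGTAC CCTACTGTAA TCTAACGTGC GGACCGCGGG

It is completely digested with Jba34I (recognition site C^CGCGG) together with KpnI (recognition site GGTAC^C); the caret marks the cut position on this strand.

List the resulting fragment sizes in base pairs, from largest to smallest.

24, 21, 20, 18, 13, 8, 6 bp

Jba34I sites (CCGCGG) start at positions 31, 39, 59, 104.
Jba34I cuts after the first base of each site, so after positions 31, 39, 59, 104.
KpnI sites (GGTACC) start at positions 14, 76.
KpnI cuts after base 5 of each site (before the last base), so after positions 18, 80.
Combined cut positions: 18, 31, 39, 59, 80, 104.
Linear molecule, 6 cuts → 7 fragments:
  1–18 → 18 bp
  19–31 → 13 bp
  32–39 → 8 bp
  40–59 → 20 bp
  60–80 → 21 bp
  81–104 → 24 bp
  105–110 → 6 bp
Sorted largest to smallest: 24, 21, 20, 18, 13, 8, 6 bp.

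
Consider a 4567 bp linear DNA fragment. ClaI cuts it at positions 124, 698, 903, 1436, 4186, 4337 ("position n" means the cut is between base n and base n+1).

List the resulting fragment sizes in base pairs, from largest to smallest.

2750, 574, 533, 230, 205, 151, 124 bp

Linear molecule, 6 cuts → 7 fragments:
  124 − 0 = 124 bp
  698 − 124 = 574 bp
  903 − 698 = 205 bp
  1436 − 903 = 533 bp
  4186 − 1436 = 2750 bp
  4337 − 4186 = 151 bp
  4567 − 4337 = 230 bp
Sorted largest to smallest: 2750, 574, 533, 230, 205, 151, 124 bp.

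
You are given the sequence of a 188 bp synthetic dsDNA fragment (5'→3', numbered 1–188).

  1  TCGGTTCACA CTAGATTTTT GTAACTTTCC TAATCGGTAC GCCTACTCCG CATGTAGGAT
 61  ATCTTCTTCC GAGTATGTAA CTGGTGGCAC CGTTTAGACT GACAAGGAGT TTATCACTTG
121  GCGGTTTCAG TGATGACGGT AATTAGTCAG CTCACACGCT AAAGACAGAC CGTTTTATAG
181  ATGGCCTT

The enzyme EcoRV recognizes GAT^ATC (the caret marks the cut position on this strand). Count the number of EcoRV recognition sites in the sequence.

GATATC occurs starting at position 58.
EcoRV cuts at 1 site.

1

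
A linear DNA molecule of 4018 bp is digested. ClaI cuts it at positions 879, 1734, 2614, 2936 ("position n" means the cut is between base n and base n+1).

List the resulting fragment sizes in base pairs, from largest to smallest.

Linear molecule, 4 cuts → 5 fragments:
  879 − 0 = 879 bp
  1734 − 879 = 855 bp
  2614 − 1734 = 880 bp
  2936 − 2614 = 322 bp
  4018 − 2936 = 1082 bp
Sorted largest to smallest: 1082, 880, 879, 855, 322 bp.

1082, 880, 879, 855, 322 bp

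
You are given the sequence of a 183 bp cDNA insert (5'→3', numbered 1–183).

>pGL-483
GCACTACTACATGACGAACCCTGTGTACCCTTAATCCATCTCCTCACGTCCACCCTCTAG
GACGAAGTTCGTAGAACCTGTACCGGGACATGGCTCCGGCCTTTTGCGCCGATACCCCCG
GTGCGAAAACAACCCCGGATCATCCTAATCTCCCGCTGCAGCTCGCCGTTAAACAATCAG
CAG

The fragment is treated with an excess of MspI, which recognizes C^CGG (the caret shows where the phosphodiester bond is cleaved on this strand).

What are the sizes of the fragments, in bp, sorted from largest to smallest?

83, 48, 22, 17, 13 bp

MspI sites (CCGG) start at positions 83, 96, 118, 135.
MspI cuts after the first base of each site, so after positions 83, 96, 118, 135.
Linear molecule, 4 cuts → 5 fragments:
  1–83 → 83 bp
  84–96 → 13 bp
  97–118 → 22 bp
  119–135 → 17 bp
  136–183 → 48 bp
Sorted largest to smallest: 83, 48, 22, 17, 13 bp.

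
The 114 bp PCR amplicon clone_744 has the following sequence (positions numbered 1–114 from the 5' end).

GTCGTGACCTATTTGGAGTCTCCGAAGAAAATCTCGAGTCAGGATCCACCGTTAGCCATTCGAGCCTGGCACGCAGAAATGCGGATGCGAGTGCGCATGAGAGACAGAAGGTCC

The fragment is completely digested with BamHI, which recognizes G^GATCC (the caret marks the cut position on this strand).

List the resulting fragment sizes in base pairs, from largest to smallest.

72, 42 bp

The BamHI site (GGATCC) starts at position 42.
BamHI cuts after the first base of each site, so after position 42.
Linear molecule, 1 cut → 2 fragments:
  1–42 → 42 bp
  43–114 → 72 bp
Sorted largest to smallest: 72, 42 bp.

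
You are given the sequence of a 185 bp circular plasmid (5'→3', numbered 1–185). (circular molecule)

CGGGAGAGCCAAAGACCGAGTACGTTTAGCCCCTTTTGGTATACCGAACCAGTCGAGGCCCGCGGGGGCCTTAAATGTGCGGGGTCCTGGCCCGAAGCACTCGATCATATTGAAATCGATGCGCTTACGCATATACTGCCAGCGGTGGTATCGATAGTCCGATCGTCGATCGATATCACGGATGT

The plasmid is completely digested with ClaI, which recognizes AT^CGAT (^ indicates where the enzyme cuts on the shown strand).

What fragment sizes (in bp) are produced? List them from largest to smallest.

131, 35, 19 bp

ClaI sites (ATCGAT) start at positions 115, 150, 169.
ClaI cuts after base 2 of each site, so after positions 116, 151, 170.
Circular molecule, 3 cuts → 3 fragments:
  117–151 → 35 bp
  152–170 → 19 bp
  171–185 then 1–116 → 15 + 116 = 131 bp
Sorted largest to smallest: 131, 35, 19 bp.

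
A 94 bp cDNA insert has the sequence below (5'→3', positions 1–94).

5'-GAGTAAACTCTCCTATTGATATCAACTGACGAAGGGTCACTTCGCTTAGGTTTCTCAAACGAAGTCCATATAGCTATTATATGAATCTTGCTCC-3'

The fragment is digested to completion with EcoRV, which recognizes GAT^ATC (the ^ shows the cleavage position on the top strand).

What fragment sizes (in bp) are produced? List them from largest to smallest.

The EcoRV site (GATATC) starts at position 18.
EcoRV cuts after base 3 of each site, so after position 20.
Linear molecule, 1 cut → 2 fragments:
  1–20 → 20 bp
  21–94 → 74 bp
Sorted largest to smallest: 74, 20 bp.

74, 20 bp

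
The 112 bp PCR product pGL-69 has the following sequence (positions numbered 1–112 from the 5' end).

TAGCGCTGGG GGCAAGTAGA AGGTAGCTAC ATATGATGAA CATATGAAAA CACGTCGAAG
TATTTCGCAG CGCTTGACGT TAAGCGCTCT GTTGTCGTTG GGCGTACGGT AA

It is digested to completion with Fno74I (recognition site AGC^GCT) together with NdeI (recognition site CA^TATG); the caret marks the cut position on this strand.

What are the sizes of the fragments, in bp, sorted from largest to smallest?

Fno74I sites (AGCGCT) start at positions 2, 69, 83.
Fno74I cuts after base 3 of each site, so after positions 4, 71, 85.
NdeI sites (CATATG) start at positions 30, 41.
NdeI cuts after base 2 of each site, so after positions 31, 42.
Combined cut positions: 4, 31, 42, 71, 85.
Linear molecule, 5 cuts → 6 fragments:
  1–4 → 4 bp
  5–31 → 27 bp
  32–42 → 11 bp
  43–71 → 29 bp
  72–85 → 14 bp
  86–112 → 27 bp
Sorted largest to smallest: 29, 27, 27, 14, 11, 4 bp.

29, 27, 27, 14, 11, 4 bp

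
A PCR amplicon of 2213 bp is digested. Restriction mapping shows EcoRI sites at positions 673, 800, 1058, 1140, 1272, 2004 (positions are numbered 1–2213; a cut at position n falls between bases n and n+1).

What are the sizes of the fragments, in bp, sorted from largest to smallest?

732, 673, 258, 209, 132, 127, 82 bp

Linear molecule, 6 cuts → 7 fragments:
  673 − 0 = 673 bp
  800 − 673 = 127 bp
  1058 − 800 = 258 bp
  1140 − 1058 = 82 bp
  1272 − 1140 = 132 bp
  2004 − 1272 = 732 bp
  2213 − 2004 = 209 bp
Sorted largest to smallest: 732, 673, 258, 209, 132, 127, 82 bp.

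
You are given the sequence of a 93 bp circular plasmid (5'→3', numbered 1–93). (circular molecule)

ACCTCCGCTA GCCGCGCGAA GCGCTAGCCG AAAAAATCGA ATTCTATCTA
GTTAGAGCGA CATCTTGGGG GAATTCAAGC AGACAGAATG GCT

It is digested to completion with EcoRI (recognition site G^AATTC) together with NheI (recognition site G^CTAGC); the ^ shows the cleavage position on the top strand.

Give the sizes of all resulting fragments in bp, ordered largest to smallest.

32, 29, 16, 16 bp

EcoRI sites (GAATTC) start at positions 39, 71.
EcoRI cuts after the first base of each site, so after positions 39, 71.
NheI sites (GCTAGC) start at positions 7, 23.
NheI cuts after the first base of each site, so after positions 7, 23.
Combined cut positions: 7, 23, 39, 71.
Circular molecule, 4 cuts → 4 fragments:
  8–23 → 16 bp
  24–39 → 16 bp
  40–71 → 32 bp
  72–93 then 1–7 → 22 + 7 = 29 bp
Sorted largest to smallest: 32, 29, 16, 16 bp.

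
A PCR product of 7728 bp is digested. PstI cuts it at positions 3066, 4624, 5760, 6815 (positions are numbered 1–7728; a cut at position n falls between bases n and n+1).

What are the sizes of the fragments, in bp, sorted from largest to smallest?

Linear molecule, 4 cuts → 5 fragments:
  3066 − 0 = 3066 bp
  4624 − 3066 = 1558 bp
  5760 − 4624 = 1136 bp
  6815 − 5760 = 1055 bp
  7728 − 6815 = 913 bp
Sorted largest to smallest: 3066, 1558, 1136, 1055, 913 bp.

3066, 1558, 1136, 1055, 913 bp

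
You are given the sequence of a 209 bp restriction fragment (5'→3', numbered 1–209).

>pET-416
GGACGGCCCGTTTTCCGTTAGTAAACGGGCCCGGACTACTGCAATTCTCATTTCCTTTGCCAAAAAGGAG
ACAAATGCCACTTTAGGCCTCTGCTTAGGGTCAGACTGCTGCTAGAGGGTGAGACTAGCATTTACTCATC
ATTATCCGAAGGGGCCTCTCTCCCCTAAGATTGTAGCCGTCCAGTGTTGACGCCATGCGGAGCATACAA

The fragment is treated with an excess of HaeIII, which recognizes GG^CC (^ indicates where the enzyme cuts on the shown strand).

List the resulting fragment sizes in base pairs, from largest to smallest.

HaeIII sites (GGCC) start at positions 5, 28, 86, 153.
HaeIII cuts after base 2 of each site, so after positions 6, 29, 87, 154.
Linear molecule, 4 cuts → 5 fragments:
  1–6 → 6 bp
  7–29 → 23 bp
  30–87 → 58 bp
  88–154 → 67 bp
  155–209 → 55 bp
Sorted largest to smallest: 67, 58, 55, 23, 6 bp.

67, 58, 55, 23, 6 bp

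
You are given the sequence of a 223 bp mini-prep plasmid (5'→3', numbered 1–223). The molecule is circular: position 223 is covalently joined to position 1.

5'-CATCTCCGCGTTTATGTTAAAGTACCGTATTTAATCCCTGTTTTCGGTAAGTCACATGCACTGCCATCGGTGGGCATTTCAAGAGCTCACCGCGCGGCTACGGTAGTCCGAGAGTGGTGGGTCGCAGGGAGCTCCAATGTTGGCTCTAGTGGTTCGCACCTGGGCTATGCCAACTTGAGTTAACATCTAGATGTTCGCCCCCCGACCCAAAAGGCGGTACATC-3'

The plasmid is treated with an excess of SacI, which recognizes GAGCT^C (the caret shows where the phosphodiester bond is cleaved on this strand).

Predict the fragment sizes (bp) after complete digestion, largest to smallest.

177, 46 bp

SacI sites (GAGCTC) start at positions 83, 129.
SacI cuts after base 5 of each site (before the last base), so after positions 87, 133.
Circular molecule, 2 cuts → 2 fragments:
  88–133 → 46 bp
  134–223 then 1–87 → 90 + 87 = 177 bp
Sorted largest to smallest: 177, 46 bp.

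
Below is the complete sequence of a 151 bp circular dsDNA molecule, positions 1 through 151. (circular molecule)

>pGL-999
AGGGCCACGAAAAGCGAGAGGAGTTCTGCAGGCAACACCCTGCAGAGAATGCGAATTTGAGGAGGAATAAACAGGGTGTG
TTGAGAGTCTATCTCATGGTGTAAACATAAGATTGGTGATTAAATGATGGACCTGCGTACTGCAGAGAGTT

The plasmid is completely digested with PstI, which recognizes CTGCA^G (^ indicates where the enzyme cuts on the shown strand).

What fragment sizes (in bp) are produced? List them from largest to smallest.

100, 37, 14 bp

PstI sites (CTGCAG) start at positions 26, 40, 140.
PstI cuts after base 5 of each site (before the last base), so after positions 30, 44, 144.
Circular molecule, 3 cuts → 3 fragments:
  31–44 → 14 bp
  45–144 → 100 bp
  145–151 then 1–30 → 7 + 30 = 37 bp
Sorted largest to smallest: 100, 37, 14 bp.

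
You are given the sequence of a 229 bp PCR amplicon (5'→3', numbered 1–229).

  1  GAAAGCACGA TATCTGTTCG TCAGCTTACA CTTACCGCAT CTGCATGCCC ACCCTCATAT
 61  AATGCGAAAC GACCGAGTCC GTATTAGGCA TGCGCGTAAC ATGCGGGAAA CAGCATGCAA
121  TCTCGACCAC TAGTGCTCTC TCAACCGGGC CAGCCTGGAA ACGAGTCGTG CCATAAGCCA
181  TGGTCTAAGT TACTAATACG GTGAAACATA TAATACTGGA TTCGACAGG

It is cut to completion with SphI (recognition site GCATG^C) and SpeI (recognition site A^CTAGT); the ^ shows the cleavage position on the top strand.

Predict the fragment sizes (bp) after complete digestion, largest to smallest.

SphI sites (GCATGC) start at positions 43, 88, 113.
SphI cuts after base 5 of each site (before the last base), so after positions 47, 92, 117.
The SpeI site (ACTAGT) starts at position 129.
SpeI cuts after the first base of each site, so after position 129.
Combined cut positions: 47, 92, 117, 129.
Linear molecule, 4 cuts → 5 fragments:
  1–47 → 47 bp
  48–92 → 45 bp
  93–117 → 25 bp
  118–129 → 12 bp
  130–229 → 100 bp
Sorted largest to smallest: 100, 47, 45, 25, 12 bp.

100, 47, 45, 25, 12 bp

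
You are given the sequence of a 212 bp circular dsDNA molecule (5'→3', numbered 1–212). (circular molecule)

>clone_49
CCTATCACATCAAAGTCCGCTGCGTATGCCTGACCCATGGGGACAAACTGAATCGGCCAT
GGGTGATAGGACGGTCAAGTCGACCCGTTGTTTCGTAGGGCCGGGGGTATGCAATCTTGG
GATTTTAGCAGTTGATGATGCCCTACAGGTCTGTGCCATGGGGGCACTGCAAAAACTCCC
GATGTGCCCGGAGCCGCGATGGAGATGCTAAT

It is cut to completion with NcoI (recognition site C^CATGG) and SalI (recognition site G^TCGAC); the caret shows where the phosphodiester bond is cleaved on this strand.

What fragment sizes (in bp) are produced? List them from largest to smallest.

NcoI sites (CCATGG) start at positions 35, 57, 156.
NcoI cuts after the first base of each site, so after positions 35, 57, 156.
The SalI site (GTCGAC) starts at position 79.
SalI cuts after the first base of each site, so after position 79.
Combined cut positions: 35, 57, 79, 156.
Circular molecule, 4 cuts → 4 fragments:
  36–57 → 22 bp
  58–79 → 22 bp
  80–156 → 77 bp
  157–212 then 1–35 → 56 + 35 = 91 bp
Sorted largest to smallest: 91, 77, 22, 22 bp.

91, 77, 22, 22 bp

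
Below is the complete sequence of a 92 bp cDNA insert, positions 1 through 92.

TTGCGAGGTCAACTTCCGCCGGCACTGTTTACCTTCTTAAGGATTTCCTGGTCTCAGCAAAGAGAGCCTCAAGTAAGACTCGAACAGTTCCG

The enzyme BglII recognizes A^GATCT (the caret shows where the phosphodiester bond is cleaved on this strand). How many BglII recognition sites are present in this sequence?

No occurrence of AGATCT is present in the sequence.
BglII does not cut: 0 sites.

0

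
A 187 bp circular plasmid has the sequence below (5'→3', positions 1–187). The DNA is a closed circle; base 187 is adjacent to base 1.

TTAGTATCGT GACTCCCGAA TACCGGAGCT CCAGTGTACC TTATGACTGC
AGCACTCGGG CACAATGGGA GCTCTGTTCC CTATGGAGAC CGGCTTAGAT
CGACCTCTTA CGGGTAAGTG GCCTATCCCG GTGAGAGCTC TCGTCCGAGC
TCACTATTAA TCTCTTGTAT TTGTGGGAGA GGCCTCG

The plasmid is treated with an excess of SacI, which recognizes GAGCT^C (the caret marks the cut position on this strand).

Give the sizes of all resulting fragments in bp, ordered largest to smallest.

SacI sites (GAGCTC) start at positions 26, 69, 135, 147.
SacI cuts after base 5 of each site (before the last base), so after positions 30, 73, 139, 151.
Circular molecule, 4 cuts → 4 fragments:
  31–73 → 43 bp
  74–139 → 66 bp
  140–151 → 12 bp
  152–187 then 1–30 → 36 + 30 = 66 bp
Sorted largest to smallest: 66, 66, 43, 12 bp.

66, 66, 43, 12 bp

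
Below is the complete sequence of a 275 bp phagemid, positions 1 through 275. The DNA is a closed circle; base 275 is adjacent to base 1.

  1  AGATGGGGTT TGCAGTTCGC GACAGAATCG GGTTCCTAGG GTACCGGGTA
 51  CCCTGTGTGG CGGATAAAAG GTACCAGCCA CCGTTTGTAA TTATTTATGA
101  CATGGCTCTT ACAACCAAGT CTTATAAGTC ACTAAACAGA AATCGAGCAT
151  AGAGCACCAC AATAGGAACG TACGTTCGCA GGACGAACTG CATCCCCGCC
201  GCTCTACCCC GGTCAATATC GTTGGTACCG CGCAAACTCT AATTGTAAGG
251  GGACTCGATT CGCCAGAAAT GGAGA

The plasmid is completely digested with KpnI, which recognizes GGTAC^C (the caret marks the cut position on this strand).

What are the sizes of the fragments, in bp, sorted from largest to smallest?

KpnI sites (GGTACC) start at positions 40, 47, 70, 224.
KpnI cuts after base 5 of each site (before the last base), so after positions 44, 51, 74, 228.
Circular molecule, 4 cuts → 4 fragments:
  45–51 → 7 bp
  52–74 → 23 bp
  75–228 → 154 bp
  229–275 then 1–44 → 47 + 44 = 91 bp
Sorted largest to smallest: 154, 91, 23, 7 bp.

154, 91, 23, 7 bp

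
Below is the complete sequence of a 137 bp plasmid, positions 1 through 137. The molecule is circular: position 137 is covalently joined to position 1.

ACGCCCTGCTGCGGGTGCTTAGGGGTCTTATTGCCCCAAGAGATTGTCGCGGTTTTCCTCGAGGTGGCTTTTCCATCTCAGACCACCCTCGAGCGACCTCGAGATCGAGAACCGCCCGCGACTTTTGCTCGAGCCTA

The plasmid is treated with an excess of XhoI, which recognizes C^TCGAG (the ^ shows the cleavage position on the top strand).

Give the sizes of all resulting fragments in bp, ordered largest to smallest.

XhoI sites (CTCGAG) start at positions 58, 88, 98, 128.
XhoI cuts after the first base of each site, so after positions 58, 88, 98, 128.
Circular molecule, 4 cuts → 4 fragments:
  59–88 → 30 bp
  89–98 → 10 bp
  99–128 → 30 bp
  129–137 then 1–58 → 9 + 58 = 67 bp
Sorted largest to smallest: 67, 30, 30, 10 bp.

67, 30, 30, 10 bp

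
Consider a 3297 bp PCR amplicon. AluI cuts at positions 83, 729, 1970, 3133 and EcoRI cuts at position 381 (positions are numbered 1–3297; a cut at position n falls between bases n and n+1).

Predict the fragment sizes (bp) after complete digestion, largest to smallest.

Combined cut positions (sorted): 83, 381, 729, 1970, 3133.
Linear molecule, 5 cuts → 6 fragments:
  83 − 0 = 83 bp
  381 − 83 = 298 bp
  729 − 381 = 348 bp
  1970 − 729 = 1241 bp
  3133 − 1970 = 1163 bp
  3297 − 3133 = 164 bp
Sorted largest to smallest: 1241, 1163, 348, 298, 164, 83 bp.

1241, 1163, 348, 298, 164, 83 bp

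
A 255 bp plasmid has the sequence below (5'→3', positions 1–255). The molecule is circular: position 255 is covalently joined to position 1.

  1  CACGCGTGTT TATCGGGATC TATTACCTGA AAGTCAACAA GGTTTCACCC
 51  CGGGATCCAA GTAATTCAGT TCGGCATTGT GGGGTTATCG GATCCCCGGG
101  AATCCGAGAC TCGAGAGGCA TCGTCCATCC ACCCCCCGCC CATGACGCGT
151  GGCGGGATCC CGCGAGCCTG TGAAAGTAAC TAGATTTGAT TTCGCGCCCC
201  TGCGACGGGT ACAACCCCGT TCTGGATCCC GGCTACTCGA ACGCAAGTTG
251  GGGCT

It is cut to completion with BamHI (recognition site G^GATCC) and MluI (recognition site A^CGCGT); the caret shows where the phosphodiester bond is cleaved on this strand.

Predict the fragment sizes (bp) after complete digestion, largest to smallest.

BamHI sites (GGATCC) start at positions 53, 90, 155, 224.
BamHI cuts after the first base of each site, so after positions 53, 90, 155, 224.
MluI sites (ACGCGT) start at positions 2, 145.
MluI cuts after the first base of each site, so after positions 2, 145.
Combined cut positions: 2, 53, 90, 145, 155, 224.
Circular molecule, 6 cuts → 6 fragments:
  3–53 → 51 bp
  54–90 → 37 bp
  91–145 → 55 bp
  146–155 → 10 bp
  156–224 → 69 bp
  225–255 then 1–2 → 31 + 2 = 33 bp
Sorted largest to smallest: 69, 55, 51, 37, 33, 10 bp.

69, 55, 51, 37, 33, 10 bp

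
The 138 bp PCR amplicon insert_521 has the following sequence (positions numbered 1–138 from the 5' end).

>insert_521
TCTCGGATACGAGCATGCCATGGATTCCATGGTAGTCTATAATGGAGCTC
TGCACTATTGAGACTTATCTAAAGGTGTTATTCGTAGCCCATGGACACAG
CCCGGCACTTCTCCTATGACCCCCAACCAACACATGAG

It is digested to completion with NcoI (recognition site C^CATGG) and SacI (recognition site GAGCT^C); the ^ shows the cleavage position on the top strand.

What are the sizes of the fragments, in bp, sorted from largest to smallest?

NcoI sites (CCATGG) start at positions 18, 27, 89.
NcoI cuts after the first base of each site, so after positions 18, 27, 89.
The SacI site (GAGCTC) starts at position 45.
SacI cuts after base 5 of each site (before the last base), so after position 49.
Combined cut positions: 18, 27, 49, 89.
Linear molecule, 4 cuts → 5 fragments:
  1–18 → 18 bp
  19–27 → 9 bp
  28–49 → 22 bp
  50–89 → 40 bp
  90–138 → 49 bp
Sorted largest to smallest: 49, 40, 22, 18, 9 bp.

49, 40, 22, 18, 9 bp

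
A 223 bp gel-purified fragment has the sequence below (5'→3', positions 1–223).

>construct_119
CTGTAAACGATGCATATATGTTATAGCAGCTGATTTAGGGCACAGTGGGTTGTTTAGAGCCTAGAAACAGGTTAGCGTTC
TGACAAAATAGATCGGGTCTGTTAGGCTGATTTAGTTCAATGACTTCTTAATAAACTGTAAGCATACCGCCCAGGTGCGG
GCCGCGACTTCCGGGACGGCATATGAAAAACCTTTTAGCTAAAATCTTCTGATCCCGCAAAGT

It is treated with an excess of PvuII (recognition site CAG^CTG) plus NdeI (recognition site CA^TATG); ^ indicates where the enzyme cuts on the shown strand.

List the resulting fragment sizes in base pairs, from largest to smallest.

152, 42, 29 bp

The PvuII site (CAGCTG) starts at position 27.
PvuII cuts after base 3 of each site, so after position 29.
The NdeI site (CATATG) starts at position 180.
NdeI cuts after base 2 of each site, so after position 181.
Combined cut positions: 29, 181.
Linear molecule, 2 cuts → 3 fragments:
  1–29 → 29 bp
  30–181 → 152 bp
  182–223 → 42 bp
Sorted largest to smallest: 152, 42, 29 bp.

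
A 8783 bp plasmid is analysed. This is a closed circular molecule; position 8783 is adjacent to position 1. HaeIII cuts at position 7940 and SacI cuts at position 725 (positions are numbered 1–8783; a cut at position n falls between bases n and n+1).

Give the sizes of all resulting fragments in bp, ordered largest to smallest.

7215, 1568 bp

Combined cut positions (sorted): 725, 7940.
Circular molecule, 2 cuts → 2 fragments:
  7940 − 725 = 7215 bp
  wrap: 8783 − 7940 + 725 = 1568 bp
Sorted largest to smallest: 7215, 1568 bp.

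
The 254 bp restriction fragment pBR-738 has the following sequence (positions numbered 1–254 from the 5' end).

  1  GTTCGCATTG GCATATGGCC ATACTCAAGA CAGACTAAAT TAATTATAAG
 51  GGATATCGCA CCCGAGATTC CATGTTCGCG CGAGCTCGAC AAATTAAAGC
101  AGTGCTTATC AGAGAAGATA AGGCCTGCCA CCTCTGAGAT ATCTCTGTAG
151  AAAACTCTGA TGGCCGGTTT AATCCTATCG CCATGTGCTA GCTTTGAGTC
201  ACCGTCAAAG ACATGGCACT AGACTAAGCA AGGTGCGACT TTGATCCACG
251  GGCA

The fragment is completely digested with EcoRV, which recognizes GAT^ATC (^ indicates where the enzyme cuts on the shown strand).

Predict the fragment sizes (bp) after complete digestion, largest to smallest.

EcoRV sites (GATATC) start at positions 52, 138.
EcoRV cuts after base 3 of each site, so after positions 54, 140.
Linear molecule, 2 cuts → 3 fragments:
  1–54 → 54 bp
  55–140 → 86 bp
  141–254 → 114 bp
Sorted largest to smallest: 114, 86, 54 bp.

114, 86, 54 bp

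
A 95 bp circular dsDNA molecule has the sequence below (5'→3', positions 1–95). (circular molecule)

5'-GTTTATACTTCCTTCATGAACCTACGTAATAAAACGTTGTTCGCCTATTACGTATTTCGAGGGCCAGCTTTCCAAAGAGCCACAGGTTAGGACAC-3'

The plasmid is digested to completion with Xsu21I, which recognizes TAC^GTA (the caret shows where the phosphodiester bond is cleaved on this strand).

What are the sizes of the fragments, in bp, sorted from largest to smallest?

69, 26 bp

Xsu21I sites (TACGTA) start at positions 23, 49.
Xsu21I cuts after base 3 of each site, so after positions 25, 51.
Circular molecule, 2 cuts → 2 fragments:
  26–51 → 26 bp
  52–95 then 1–25 → 44 + 25 = 69 bp
Sorted largest to smallest: 69, 26 bp.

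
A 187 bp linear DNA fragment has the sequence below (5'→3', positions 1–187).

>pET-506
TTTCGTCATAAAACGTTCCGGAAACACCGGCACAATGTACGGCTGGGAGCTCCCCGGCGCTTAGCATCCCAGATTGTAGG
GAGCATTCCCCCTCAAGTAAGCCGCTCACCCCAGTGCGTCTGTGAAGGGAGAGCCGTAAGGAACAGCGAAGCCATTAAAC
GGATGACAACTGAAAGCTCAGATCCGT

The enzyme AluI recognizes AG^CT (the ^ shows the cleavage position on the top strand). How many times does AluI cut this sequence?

2

AGCT occurs starting at positions 48, 175.
AluI cuts at 2 sites.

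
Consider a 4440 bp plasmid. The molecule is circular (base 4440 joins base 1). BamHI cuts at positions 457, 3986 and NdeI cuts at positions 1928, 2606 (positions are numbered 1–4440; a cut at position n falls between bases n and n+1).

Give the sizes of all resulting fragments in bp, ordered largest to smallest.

Combined cut positions (sorted): 457, 1928, 2606, 3986.
Circular molecule, 4 cuts → 4 fragments:
  1928 − 457 = 1471 bp
  2606 − 1928 = 678 bp
  3986 − 2606 = 1380 bp
  wrap: 4440 − 3986 + 457 = 911 bp
Sorted largest to smallest: 1471, 1380, 911, 678 bp.

1471, 1380, 911, 678 bp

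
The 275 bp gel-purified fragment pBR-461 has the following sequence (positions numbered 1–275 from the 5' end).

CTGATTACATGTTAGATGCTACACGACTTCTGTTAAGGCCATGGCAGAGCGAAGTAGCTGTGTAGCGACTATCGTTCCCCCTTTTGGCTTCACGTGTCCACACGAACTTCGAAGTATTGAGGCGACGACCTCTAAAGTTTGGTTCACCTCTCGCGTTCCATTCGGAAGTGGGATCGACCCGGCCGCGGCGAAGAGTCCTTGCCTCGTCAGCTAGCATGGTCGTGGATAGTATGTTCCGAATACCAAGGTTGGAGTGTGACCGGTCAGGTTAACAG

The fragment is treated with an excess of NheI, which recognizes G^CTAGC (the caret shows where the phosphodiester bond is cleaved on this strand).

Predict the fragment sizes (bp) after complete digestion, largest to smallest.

210, 65 bp

The NheI site (GCTAGC) starts at position 210.
NheI cuts after the first base of each site, so after position 210.
Linear molecule, 1 cut → 2 fragments:
  1–210 → 210 bp
  211–275 → 65 bp
Sorted largest to smallest: 210, 65 bp.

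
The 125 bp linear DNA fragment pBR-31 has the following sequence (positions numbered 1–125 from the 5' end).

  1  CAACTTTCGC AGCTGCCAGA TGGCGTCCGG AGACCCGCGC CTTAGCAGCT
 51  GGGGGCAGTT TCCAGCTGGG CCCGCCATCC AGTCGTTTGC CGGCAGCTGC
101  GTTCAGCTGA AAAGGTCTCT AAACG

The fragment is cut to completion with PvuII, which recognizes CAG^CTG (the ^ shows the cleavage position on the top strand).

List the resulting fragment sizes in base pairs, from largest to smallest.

36, 31, 19, 17, 12, 10 bp

PvuII sites (CAGCTG) start at positions 10, 46, 63, 94, 104.
PvuII cuts after base 3 of each site, so after positions 12, 48, 65, 96, 106.
Linear molecule, 5 cuts → 6 fragments:
  1–12 → 12 bp
  13–48 → 36 bp
  49–65 → 17 bp
  66–96 → 31 bp
  97–106 → 10 bp
  107–125 → 19 bp
Sorted largest to smallest: 36, 31, 19, 17, 12, 10 bp.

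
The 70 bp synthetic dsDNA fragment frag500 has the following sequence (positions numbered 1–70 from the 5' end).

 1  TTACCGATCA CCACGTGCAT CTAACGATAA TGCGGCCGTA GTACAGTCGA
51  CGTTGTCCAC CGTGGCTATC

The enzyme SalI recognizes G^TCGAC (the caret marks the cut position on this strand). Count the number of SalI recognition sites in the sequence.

1

GTCGAC occurs starting at position 46.
SalI cuts at 1 site.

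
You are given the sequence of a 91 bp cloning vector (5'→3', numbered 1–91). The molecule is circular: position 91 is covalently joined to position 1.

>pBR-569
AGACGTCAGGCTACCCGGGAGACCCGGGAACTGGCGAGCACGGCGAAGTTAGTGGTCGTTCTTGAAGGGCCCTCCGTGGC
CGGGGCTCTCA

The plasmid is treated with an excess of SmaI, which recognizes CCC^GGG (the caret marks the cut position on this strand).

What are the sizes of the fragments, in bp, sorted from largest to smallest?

SmaI sites (CCCGGG) start at positions 14, 23.
SmaI cuts after base 3 of each site, so after positions 16, 25.
Circular molecule, 2 cuts → 2 fragments:
  17–25 → 9 bp
  26–91 then 1–16 → 66 + 16 = 82 bp
Sorted largest to smallest: 82, 9 bp.

82, 9 bp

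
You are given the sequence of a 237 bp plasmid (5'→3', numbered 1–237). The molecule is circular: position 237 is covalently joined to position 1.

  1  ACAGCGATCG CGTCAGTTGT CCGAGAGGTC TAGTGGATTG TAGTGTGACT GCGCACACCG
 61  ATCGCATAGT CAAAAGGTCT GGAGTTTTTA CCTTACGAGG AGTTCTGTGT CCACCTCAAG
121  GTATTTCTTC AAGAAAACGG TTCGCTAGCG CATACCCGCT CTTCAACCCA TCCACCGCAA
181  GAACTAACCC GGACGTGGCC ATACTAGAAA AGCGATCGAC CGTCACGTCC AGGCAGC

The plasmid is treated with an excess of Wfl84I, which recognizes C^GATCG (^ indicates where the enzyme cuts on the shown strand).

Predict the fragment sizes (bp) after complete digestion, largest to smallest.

154, 54, 29 bp

Wfl84I sites (CGATCG) start at positions 5, 59, 213.
Wfl84I cuts after the first base of each site, so after positions 5, 59, 213.
Circular molecule, 3 cuts → 3 fragments:
  6–59 → 54 bp
  60–213 → 154 bp
  214–237 then 1–5 → 24 + 5 = 29 bp
Sorted largest to smallest: 154, 54, 29 bp.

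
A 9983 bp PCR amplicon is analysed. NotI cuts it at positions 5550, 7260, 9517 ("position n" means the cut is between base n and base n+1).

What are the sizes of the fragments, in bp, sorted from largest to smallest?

Linear molecule, 3 cuts → 4 fragments:
  5550 − 0 = 5550 bp
  7260 − 5550 = 1710 bp
  9517 − 7260 = 2257 bp
  9983 − 9517 = 466 bp
Sorted largest to smallest: 5550, 2257, 1710, 466 bp.

5550, 2257, 1710, 466 bp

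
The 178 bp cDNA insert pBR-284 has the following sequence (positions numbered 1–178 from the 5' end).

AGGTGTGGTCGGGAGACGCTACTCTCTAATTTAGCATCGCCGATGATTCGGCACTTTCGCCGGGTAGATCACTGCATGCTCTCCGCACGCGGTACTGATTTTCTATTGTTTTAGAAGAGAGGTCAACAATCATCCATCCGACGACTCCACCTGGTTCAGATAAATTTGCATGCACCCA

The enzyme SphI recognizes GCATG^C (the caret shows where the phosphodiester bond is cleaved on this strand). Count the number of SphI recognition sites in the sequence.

GCATGC occurs starting at positions 74, 168.
SphI cuts at 2 sites.

2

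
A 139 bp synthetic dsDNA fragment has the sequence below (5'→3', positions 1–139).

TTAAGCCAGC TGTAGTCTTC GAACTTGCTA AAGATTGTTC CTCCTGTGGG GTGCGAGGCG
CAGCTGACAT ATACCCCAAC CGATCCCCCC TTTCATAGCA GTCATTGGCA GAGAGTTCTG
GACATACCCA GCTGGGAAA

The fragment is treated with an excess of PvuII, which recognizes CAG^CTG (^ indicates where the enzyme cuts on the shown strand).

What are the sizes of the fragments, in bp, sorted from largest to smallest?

68, 54, 9, 8 bp

PvuII sites (CAGCTG) start at positions 7, 61, 129.
PvuII cuts after base 3 of each site, so after positions 9, 63, 131.
Linear molecule, 3 cuts → 4 fragments:
  1–9 → 9 bp
  10–63 → 54 bp
  64–131 → 68 bp
  132–139 → 8 bp
Sorted largest to smallest: 68, 54, 9, 8 bp.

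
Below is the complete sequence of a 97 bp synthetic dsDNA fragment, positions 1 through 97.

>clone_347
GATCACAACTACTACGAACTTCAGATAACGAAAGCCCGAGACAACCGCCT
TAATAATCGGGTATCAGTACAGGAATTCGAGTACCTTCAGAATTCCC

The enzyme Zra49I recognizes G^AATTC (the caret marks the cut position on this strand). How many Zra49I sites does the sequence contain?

GAATTC occurs starting at positions 73, 90.
Zra49I cuts at 2 sites.

2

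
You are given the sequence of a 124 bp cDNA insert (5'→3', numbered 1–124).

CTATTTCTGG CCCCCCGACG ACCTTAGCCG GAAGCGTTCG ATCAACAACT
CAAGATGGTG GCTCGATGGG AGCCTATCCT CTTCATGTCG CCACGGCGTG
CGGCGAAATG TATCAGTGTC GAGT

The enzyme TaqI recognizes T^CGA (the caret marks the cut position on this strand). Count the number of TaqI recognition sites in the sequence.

3

TCGA occurs starting at positions 38, 63, 119.
TaqI cuts at 3 sites.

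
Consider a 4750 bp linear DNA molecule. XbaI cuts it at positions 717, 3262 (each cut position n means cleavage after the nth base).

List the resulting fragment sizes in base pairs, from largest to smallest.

2545, 1488, 717 bp

Linear molecule, 2 cuts → 3 fragments:
  717 − 0 = 717 bp
  3262 − 717 = 2545 bp
  4750 − 3262 = 1488 bp
Sorted largest to smallest: 2545, 1488, 717 bp.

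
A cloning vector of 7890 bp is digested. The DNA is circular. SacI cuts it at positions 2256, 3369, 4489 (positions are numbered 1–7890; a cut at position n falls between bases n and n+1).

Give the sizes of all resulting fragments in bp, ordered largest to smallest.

5657, 1120, 1113 bp

Circular molecule, 3 cuts → 3 fragments:
  3369 − 2256 = 1113 bp
  4489 − 3369 = 1120 bp
  wrap: 7890 − 4489 + 2256 = 5657 bp
Sorted largest to smallest: 5657, 1120, 1113 bp.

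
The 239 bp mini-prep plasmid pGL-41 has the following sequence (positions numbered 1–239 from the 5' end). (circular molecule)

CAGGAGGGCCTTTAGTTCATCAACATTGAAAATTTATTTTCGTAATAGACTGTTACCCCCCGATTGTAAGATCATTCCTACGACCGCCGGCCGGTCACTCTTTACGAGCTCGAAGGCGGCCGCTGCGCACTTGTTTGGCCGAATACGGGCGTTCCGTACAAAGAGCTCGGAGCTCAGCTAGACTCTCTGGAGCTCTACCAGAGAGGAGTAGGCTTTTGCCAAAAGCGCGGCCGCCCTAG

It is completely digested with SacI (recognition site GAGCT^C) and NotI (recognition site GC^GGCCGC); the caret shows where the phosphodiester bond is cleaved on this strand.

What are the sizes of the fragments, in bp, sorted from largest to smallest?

SacI sites (GAGCTC) start at positions 106, 163, 170, 190.
SacI cuts after base 5 of each site (before the last base), so after positions 110, 167, 174, 194.
NotI sites (GCGGCCGC) start at positions 116, 227.
NotI cuts after base 2 of each site, so after positions 117, 228.
Combined cut positions: 110, 117, 167, 174, 194, 228.
Circular molecule, 6 cuts → 6 fragments:
  111–117 → 7 bp
  118–167 → 50 bp
  168–174 → 7 bp
  175–194 → 20 bp
  195–228 → 34 bp
  229–239 then 1–110 → 11 + 110 = 121 bp
Sorted largest to smallest: 121, 50, 34, 20, 7, 7 bp.

121, 50, 34, 20, 7, 7 bp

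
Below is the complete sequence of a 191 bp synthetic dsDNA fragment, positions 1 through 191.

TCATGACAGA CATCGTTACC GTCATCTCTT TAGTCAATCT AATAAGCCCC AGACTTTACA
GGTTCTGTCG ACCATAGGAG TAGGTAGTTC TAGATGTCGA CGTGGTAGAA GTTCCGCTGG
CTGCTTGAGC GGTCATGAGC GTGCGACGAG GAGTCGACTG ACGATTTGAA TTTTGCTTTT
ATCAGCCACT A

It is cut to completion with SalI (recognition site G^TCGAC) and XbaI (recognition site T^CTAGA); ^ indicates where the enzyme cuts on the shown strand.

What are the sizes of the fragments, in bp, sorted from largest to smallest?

SalI sites (GTCGAC) start at positions 67, 96, 153.
SalI cuts after the first base of each site, so after positions 67, 96, 153.
The XbaI site (TCTAGA) starts at position 89.
XbaI cuts after the first base of each site, so after position 89.
Combined cut positions: 67, 89, 96, 153.
Linear molecule, 4 cuts → 5 fragments:
  1–67 → 67 bp
  68–89 → 22 bp
  90–96 → 7 bp
  97–153 → 57 bp
  154–191 → 38 bp
Sorted largest to smallest: 67, 57, 38, 22, 7 bp.

67, 57, 38, 22, 7 bp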